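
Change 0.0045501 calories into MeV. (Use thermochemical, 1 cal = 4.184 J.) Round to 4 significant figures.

1.188 × 10^11 MeV

1 calorie = 2.61145 × 10^13 megaelectronvolts.
0.0045501 × 2.61145 × 10^13 ≈ 1.188 × 10^11 MeV.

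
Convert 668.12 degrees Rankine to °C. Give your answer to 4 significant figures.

°R = (°C + 273.15) × 9/5.
Applying the formula gives 98.03 °C.

98.03 degrees Celsius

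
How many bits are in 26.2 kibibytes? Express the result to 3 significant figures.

1 kibibyte = 8192.00 bit.
Then 26.2 × 8192.00 ≈ 215000 bit.

215000 bits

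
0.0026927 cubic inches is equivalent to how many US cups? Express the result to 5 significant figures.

0.00018651 US cup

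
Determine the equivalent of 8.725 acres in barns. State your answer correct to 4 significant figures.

3.531 × 10^32 barn

1 acre = 4.04686 × 10^31 barn.
Then 8.725 × 4.04686 × 10^31 ≈ 3.531 × 10^32 barn.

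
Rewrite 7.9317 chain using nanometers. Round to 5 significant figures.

1.5956e+11 nanometers

1 chain = 2.01168e+10 nanometers.
Thus 7.9317 × 2.01168e+10 ≈ 1.5956e+11 nm.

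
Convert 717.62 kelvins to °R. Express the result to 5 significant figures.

°R = K × 9/5.
Applying the formula gives 1291.7 °R.

1291.7 degrees Rankine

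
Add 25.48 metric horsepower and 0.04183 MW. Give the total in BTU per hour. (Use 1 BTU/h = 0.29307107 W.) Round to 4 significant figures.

25.48 PS = 63945.3 BTU/h and 0.04183 MW = 142730 BTU/h.
63945.3 + 142730 ≈ 206700 BTU/h.

206700 BTU per hour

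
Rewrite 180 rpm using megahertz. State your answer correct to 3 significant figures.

1 rpm = 1.66667e-8 MHz.
180 × 1.66667e-8 ≈ 3.00e-6 MHz.

3.00e-6 megahertz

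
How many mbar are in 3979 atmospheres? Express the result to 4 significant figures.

4.032 × 10^6 mbar

1 atm = 1013.25 mbar.
So 3979 × 1013.25 ≈ 4.032 × 10^6 mbar.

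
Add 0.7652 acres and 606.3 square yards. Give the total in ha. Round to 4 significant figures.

0.7652 acre = 0.309665 ha and 606.3 yd² = 0.0506944 ha.
0.309665 + 0.0506944 ≈ 0.3604 ha.

0.3604 ha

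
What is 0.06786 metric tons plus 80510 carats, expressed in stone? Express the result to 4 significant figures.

0.06786 t = 10.6861 st and 80510 ct = 2.53563 st.
10.6861 + 2.53563 ≈ 13.22 st.

13.22 st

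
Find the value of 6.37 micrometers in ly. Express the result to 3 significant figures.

6.73 × 10^-22 ly

1 micrometer = 1.05700 × 10^-22 ly.
Then 6.37 × 1.05700 × 10^-22 ≈ 6.73 × 10^-22 ly.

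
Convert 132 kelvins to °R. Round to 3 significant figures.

°R = K × 9/5.
Applying the formula gives 238 °R.

238 °R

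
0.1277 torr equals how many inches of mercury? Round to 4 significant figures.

1 torr = 0.0393701 inHg.
So 0.1277 × 0.0393701 ≈ 0.005028 inHg.

0.005028 inHg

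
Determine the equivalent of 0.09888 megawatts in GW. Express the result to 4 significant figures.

1 megawatt = 0.00100000 GW.
Then 0.09888 × 0.00100000 ≈ 9.888 × 10^-5 GW.

9.888 × 10^-5 GW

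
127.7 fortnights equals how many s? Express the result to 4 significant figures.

1 fortnight = 1.20960e+6 s.
So 127.7 × 1.20960e+6 ≈ 1.545e+8 s.

1.545e+8 s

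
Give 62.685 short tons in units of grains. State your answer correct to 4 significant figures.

8.776e+8 gr

1 short ton = 1.40000e+7 grains.
Then 62.685 × 1.40000e+7 ≈ 8.776e+8 gr.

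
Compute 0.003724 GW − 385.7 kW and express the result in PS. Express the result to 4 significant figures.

0.003724 GW = 5063.23 PS and 385.7 kW = 524.406 PS.
5063.23 − 524.406 ≈ 4539 PS.

4539 PS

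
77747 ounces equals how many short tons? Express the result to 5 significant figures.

1 ounce = 3.12500 × 10^-5 short ton.
So 77747 × 3.12500 × 10^-5 ≈ 2.4296 short ton.

2.4296 short tons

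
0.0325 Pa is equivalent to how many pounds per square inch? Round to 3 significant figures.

4.71 × 10^-6 psi

1 Pa = 0.000145038 psi.
Thus 0.0325 × 0.000145038 ≈ 4.71 × 10^-6 psi.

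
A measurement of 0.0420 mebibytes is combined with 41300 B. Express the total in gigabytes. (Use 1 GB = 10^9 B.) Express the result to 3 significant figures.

8.53 × 10^-5 GB

0.0420 MiB = 4.40402 × 10^-5 GB and 41300 B = 4.13000 × 10^-5 GB.
4.40402 × 10^-5 + 4.13000 × 10^-5 ≈ 8.53 × 10^-5 GB.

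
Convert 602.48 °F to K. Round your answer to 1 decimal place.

590.1 kelvins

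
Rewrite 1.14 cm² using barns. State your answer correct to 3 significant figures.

1.14 × 10^24 barn

1 square centimeter = 1.00000 × 10^24 barn.
Thus 1.14 × 1.00000 × 10^24 ≈ 1.14 × 10^24 barn.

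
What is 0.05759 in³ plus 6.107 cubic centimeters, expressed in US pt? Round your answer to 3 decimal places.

0.05759 in³ = 0.00199446 US pt and 6.107 cm³ = 0.0129064 US pt.
0.00199446 + 0.0129064 ≈ 0.015 US pt.

0.015 US pints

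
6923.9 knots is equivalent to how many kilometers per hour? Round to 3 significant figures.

1 kn = 1.85200 km/h.
Then 6923.9 × 1.85200 ≈ 12800 km/h.

12800 kilometers per hour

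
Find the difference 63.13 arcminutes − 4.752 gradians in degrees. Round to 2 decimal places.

63.13 arcmin = 1.05217 ° and 4.752 grad = 4.27680 °.
1.05217 − 4.27680 ≈ -3.22 °.

-3.22 °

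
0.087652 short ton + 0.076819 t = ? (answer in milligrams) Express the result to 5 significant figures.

1.5634 × 10^8 milligrams

0.087652 short ton = 7.95166 × 10^7 mg and 0.076819 t = 7.68190 × 10^7 mg.
7.95166 × 10^7 + 7.68190 × 10^7 ≈ 1.5634 × 10^8 mg.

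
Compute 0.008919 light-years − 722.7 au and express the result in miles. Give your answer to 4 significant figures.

-1.475e+10 mi

0.008919 ly = 5.24315e+10 mi and 722.7 au = 6.71792e+10 mi.
5.24315e+10 − 6.71792e+10 ≈ -1.475e+10 mi.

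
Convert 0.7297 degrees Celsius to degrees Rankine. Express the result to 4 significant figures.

493.0 °R

°R = (°C + 273.15) × 9/5.
Applying the formula gives 493.0 °R.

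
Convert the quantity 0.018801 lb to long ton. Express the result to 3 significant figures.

1 pound = 0.000446429 long ton.
0.018801 × 0.000446429 ≈ 8.39 × 10^-6 long ton.

8.39 × 10^-6 long tons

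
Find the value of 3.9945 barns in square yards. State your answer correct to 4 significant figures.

1 barn = 1.19599 × 10^-28 yd².
So 3.9945 × 1.19599 × 10^-28 ≈ 4.777 × 10^-28 yd².

4.777 × 10^-28 square yards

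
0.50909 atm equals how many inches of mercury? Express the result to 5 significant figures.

15.233 inHg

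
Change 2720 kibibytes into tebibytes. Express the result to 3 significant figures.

1 kibibyte = 9.31323 × 10^-10 TiB.
So 2720 × 9.31323 × 10^-10 ≈ 2.53 × 10^-6 TiB.

2.53 × 10^-6 tebibytes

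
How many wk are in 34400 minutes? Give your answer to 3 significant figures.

1 min = 9.92063e-5 weeks.
Then 34400 × 9.92063e-5 ≈ 3.41 wk.

3.41 weeks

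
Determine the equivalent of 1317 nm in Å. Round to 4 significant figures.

13170 angstroms

1 nm = 10.0000 angstroms.
So 1317 × 10.0000 ≈ 13170 Å.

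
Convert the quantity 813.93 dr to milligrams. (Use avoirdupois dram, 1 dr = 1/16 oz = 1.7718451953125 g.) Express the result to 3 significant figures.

1 dr = 1771.85 milligrams.
813.93 × 1771.85 ≈ 1.44 × 10^6 mg.

1.44 × 10^6 mg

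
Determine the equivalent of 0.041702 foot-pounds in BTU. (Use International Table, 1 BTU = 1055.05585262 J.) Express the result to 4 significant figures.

5.359 × 10^-5 BTU

1 ft·lbf = 0.00128507 BTU.
Then 0.041702 × 0.00128507 ≈ 5.359 × 10^-5 BTU.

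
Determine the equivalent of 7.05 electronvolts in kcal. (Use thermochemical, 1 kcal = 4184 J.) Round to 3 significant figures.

2.70 × 10^-22 kilocalories

1 eV = 3.82929 × 10^-23 kilocalories.
Then 7.05 × 3.82929 × 10^-23 ≈ 2.70 × 10^-22 kcal.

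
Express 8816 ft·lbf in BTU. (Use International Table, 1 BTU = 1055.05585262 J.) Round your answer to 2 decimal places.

1 ft·lbf = 0.00128507 BTU.
Thus 8816 × 0.00128507 ≈ 11.33 BTU.

11.33 British thermal units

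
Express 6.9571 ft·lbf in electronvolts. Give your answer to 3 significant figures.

5.89 × 10^19 electronvolts

1 ft·lbf = 8.46235 × 10^18 eV.
Then 6.9571 × 8.46235 × 10^18 ≈ 5.89 × 10^19 eV.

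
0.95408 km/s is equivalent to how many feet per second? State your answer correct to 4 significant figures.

3130 feet per second

1 kilometer per second = 3280.84 ft/s.
So 0.95408 × 3280.84 ≈ 3130 ft/s.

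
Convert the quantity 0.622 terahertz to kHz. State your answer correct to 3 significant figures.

6.22 × 10^8 kHz

1 terahertz = 1.00000 × 10^9 kHz.
Thus 0.622 × 1.00000 × 10^9 ≈ 6.22 × 10^8 kHz.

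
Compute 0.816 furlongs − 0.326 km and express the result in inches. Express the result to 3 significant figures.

0.816 furlong = 6462.72 in and 0.326 km = 12834.6 in.
6462.72 − 12834.6 ≈ -6370 in.

-6370 in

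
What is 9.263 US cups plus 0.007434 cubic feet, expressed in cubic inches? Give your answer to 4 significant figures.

9.263 US cup = 133.735 in³ and 0.007434 ft³ = 12.8460 in³.
133.735 + 12.8460 ≈ 146.6 in³.

146.6 cubic inches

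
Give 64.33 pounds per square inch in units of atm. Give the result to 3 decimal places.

4.377 atmospheres

1 psi = 0.0680460 atm.
So 64.33 × 0.0680460 ≈ 4.377 atm.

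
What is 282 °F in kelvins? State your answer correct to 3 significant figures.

412 K

K = (°F + 459.67) × 5/9.
Applying the formula gives 412 K.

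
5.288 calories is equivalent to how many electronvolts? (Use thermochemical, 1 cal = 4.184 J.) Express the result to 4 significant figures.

1 cal = 2.61145e+19 eV.
5.288 × 2.61145e+19 ≈ 1.381e+20 eV.

1.381e+20 eV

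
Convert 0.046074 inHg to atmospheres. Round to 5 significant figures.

0.0015398 atm

1 inch of mercury = 0.0334211 atm.
Thus 0.046074 × 0.0334211 ≈ 0.0015398 atm.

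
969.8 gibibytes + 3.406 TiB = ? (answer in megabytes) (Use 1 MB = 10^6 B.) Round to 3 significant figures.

4.79e+6 megabytes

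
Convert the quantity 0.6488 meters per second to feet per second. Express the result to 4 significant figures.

2.129 ft/s

1 meter per second = 3.28084 ft/s.
0.6488 × 3.28084 ≈ 2.129 ft/s.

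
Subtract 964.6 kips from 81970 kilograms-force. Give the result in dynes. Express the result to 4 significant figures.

81970 kgf = 8.03851 × 10^10 dyn and 964.6 kip = 4.29075 × 10^11 dyn.
8.03851 × 10^10 − 4.29075 × 10^11 ≈ -3.487 × 10^11 dyn.

-3.487 × 10^11 dyn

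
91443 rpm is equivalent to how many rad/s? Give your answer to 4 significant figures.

9576 radians per second

1 rpm = 0.104720 rad/s.
Then 91443 × 0.104720 ≈ 9576 rad/s.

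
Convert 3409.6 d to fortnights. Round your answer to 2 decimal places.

1 day = 0.0714286 fortnight.
So 3409.6 × 0.0714286 ≈ 243.54 fortnight.

243.54 fortnight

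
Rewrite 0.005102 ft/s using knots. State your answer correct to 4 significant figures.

0.003023 kn

1 foot per second = 0.592484 kn.
0.005102 × 0.592484 ≈ 0.003023 kn.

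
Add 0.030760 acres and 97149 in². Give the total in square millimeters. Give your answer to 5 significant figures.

0.030760 acre = 1.24481e+8 mm² and 97149 in² = 6.26766e+7 mm².
1.24481e+8 + 6.26766e+7 ≈ 1.8716e+8 mm².

1.8716e+8 mm²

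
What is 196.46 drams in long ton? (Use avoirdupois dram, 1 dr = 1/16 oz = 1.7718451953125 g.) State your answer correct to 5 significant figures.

0.00034260 long ton

1 dram = 1.74386 × 10^-6 long tons.
Thus 196.46 × 1.74386 × 10^-6 ≈ 0.00034260 long ton.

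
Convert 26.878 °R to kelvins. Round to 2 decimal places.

°R = K × 9/5.
Applying the formula gives 14.93 K.

14.93 K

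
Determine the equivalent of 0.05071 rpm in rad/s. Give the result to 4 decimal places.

0.0053 rad/s

1 rpm = 0.104720 rad/s.
Thus 0.05071 × 0.104720 ≈ 0.0053 rad/s.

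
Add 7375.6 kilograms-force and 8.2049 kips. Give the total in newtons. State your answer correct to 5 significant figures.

108830 newtons

7375.6 kgf = 72329.9 N and 8.2049 kip = 36497.2 N.
72329.9 + 36497.2 ≈ 108830 N.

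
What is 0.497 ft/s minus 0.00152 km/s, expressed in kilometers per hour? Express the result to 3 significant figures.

-4.93 kilometers per hour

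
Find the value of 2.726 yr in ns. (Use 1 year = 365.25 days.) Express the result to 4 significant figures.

8.603e+16 ns

1 yr = 3.15576e+16 ns.
Thus 2.726 × 3.15576e+16 ≈ 8.603e+16 ns.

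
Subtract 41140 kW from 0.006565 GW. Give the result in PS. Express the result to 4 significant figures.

0.006565 GW = 8925.92 PS and 41140 kW = 55934.8 PS.
8925.92 − 55934.8 ≈ -47010 PS.

-47010 metric horsepower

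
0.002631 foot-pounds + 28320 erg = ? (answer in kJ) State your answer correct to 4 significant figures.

6.399 × 10^-6 kJ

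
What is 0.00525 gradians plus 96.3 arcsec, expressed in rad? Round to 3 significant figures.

0.000549 radians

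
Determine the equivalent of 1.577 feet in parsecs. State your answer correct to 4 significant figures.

1.558 × 10^-17 parsecs

1 ft = 9.87790 × 10^-18 parsecs.
1.577 × 9.87790 × 10^-18 ≈ 1.558 × 10^-17 pc.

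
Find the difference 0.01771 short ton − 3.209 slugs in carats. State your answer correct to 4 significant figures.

0.01771 short ton = 80331.2 ct and 3.209 slug = 234159 ct.
80331.2 − 234159 ≈ -153800 ct.

-153800 carats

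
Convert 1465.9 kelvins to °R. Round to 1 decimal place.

2638.6 degrees Rankine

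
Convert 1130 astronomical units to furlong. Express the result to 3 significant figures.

8.40 × 10^11 furlong

1 au = 7.43646 × 10^8 furlong.
Then 1130 × 7.43646 × 10^8 ≈ 8.40 × 10^11 furlong.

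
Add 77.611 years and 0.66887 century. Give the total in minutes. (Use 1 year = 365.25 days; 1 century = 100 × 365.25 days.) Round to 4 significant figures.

77.611 yr = 4.08203e+7 min and 0.66887 century = 3.51799e+7 min.
4.08203e+7 + 3.51799e+7 ≈ 7.600e+7 min.

7.600e+7 min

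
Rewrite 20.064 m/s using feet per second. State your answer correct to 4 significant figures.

65.83 feet per second

1 m/s = 3.28084 ft/s.
Thus 20.064 × 3.28084 ≈ 65.83 ft/s.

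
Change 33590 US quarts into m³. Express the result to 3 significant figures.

1 US quart = 0.000946353 cubic meters.
Then 33590 × 0.000946353 ≈ 31.8 m³.

31.8 cubic meters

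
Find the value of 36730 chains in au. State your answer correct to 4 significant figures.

4.939 × 10^-6 astronomical units

1 chain = 1.34473 × 10^-10 au.
Thus 36730 × 1.34473 × 10^-10 ≈ 4.939 × 10^-6 au.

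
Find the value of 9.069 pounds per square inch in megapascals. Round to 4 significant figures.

0.06253 megapascals

1 psi = 0.00689476 MPa.
9.069 × 0.00689476 ≈ 0.06253 MPa.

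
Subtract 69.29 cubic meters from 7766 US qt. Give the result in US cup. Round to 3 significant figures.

-262000 US cups

7766 US qt = 31064.0 US cup and 69.29 m³ = 292872 US cup.
31064.0 − 292872 ≈ -262000 US cup.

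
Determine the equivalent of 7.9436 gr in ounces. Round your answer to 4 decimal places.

0.0182 ounces

1 gr = 0.00228571 ounces.
Thus 7.9436 × 0.00228571 ≈ 0.0182 oz.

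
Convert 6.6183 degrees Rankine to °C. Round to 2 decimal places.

-269.47 °C

°R = (°C + 273.15) × 9/5.
Applying the formula gives -269.47 °C.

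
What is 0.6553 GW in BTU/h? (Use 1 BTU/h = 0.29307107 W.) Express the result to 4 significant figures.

2.236 × 10^9 BTU per hour

1 gigawatt = 3.41214 × 10^9 BTU/h.
So 0.6553 × 3.41214 × 10^9 ≈ 2.236 × 10^9 BTU/h.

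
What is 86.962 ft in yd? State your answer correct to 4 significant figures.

28.99 yd

1 ft = 0.333333 yd.
Then 86.962 × 0.333333 ≈ 28.99 yd.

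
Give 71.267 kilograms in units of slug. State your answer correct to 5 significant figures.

1 kilogram = 0.0685218 slugs.
Then 71.267 × 0.0685218 ≈ 4.8833 slug.

4.8833 slugs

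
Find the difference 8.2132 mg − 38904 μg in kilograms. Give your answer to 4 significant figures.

8.2132 mg = 8.21320 × 10^-6 kg and 38904 μg = 3.89040 × 10^-5 kg.
8.21320 × 10^-6 − 3.89040 × 10^-5 ≈ -3.069 × 10^-5 kg.

-3.069 × 10^-5 kg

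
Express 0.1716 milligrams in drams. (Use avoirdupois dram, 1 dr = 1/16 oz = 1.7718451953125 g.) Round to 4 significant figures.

9.685 × 10^-5 dr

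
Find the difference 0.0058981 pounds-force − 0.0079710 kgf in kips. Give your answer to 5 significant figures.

-1.1675 × 10^-5 kip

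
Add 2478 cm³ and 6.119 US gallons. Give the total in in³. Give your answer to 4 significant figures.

1565 cubic inches

2478 cm³ = 151.217 in³ and 6.119 US gal = 1413.49 in³.
151.217 + 1413.49 ≈ 1565 in³.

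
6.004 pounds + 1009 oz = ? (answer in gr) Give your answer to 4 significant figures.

6.004 lb = 42028.00 gr and 1009 oz = 441437.5 gr.
42028.00 + 441437.5 ≈ 483500 gr.

483500 grains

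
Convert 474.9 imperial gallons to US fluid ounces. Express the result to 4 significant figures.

73000 US fl oz

1 imp gal = 153.722 US fl oz.
474.9 × 153.722 ≈ 73000 US fl oz.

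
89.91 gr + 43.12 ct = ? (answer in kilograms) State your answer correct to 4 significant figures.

0.01445 kilograms

89.91 gr = 0.00582607 kg and 43.12 ct = 0.00862400 kg.
0.00582607 + 0.00862400 ≈ 0.01445 kg.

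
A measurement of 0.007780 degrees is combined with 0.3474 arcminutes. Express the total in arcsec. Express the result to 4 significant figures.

0.007780 ° = 28.0080 arcsec and 0.3474 arcmin = 20.8440 arcsec.
28.0080 + 20.8440 ≈ 48.85 arcsec.

48.85 arcsec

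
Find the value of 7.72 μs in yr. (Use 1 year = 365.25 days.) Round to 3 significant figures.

1 μs = 3.16881e-14 yr.
7.72 × 3.16881e-14 ≈ 2.45e-13 yr.

2.45e-13 years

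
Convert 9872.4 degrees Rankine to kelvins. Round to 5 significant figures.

5484.7 kelvins

°R = K × 9/5.
Applying the formula gives 5484.7 K.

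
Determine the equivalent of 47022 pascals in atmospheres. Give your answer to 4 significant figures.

0.4641 atmospheres

1 Pa = 9.86923 × 10^-6 atmospheres.
Thus 47022 × 9.86923 × 10^-6 ≈ 0.4641 atm.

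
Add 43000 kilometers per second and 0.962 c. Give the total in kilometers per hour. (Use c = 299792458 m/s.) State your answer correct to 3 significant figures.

43000 km/s = 1.54800e+8 km/h and 0.962 c = 1.03824e+9 km/h.
1.54800e+8 + 1.03824e+9 ≈ 1.19e+9 km/h.

1.19e+9 km/h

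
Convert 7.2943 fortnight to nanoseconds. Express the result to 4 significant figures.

8.823 × 10^15 ns

1 fortnight = 1.20960 × 10^15 ns.
Thus 7.2943 × 1.20960 × 10^15 ≈ 8.823 × 10^15 ns.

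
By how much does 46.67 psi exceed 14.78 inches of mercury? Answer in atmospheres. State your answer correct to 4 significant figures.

2.682 atm

46.67 psi = 3.17571 atm and 14.78 inHg = 0.493963 atm.
3.17571 − 0.493963 ≈ 2.682 atm.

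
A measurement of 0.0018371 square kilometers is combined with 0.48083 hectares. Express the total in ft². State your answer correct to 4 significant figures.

71530 square feet

0.0018371 km² = 19774.4 ft² and 0.48083 ha = 51756.1 ft².
19774.4 + 51756.1 ≈ 71530 ft².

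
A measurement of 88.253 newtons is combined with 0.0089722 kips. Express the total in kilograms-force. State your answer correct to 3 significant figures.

13.1 kgf

88.253 N = 8.99930 kgf and 0.0089722 kip = 4.06972 kgf.
8.99930 + 4.06972 ≈ 13.1 kgf.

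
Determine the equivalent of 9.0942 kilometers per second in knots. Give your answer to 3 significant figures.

17700 knots

1 kilometer per second = 1943.84 knots.
So 9.0942 × 1943.84 ≈ 17700 kn.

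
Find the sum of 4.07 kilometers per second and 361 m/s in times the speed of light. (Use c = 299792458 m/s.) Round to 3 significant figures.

1.48 × 10^-5 c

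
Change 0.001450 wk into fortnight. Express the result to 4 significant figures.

0.0007250 fortnights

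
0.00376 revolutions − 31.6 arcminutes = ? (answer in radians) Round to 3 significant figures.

0.00376 rev = 0.0236248 rad and 31.6 arcmin = 0.00919207 rad.
0.0236248 − 0.00919207 ≈ 0.0144 rad.

0.0144 radians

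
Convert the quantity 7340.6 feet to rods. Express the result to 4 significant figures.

1 ft = 0.0606061 rods.
Thus 7340.6 × 0.0606061 ≈ 444.9 rod.

444.9 rod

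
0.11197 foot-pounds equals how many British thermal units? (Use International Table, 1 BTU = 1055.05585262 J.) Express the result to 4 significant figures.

1 ft·lbf = 0.00128507 BTU.
0.11197 × 0.00128507 ≈ 0.0001439 BTU.

0.0001439 BTU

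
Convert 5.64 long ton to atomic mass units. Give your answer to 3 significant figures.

1 long ton = 6.11878 × 10^29 u.
5.64 × 6.11878 × 10^29 ≈ 3.45 × 10^30 u.

3.45 × 10^30 atomic mass units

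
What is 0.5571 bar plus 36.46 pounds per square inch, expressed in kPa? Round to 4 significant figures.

307.1 kilopascals

0.5571 bar = 55.7100 kPa and 36.46 psi = 251.383 kPa.
55.7100 + 251.383 ≈ 307.1 kPa.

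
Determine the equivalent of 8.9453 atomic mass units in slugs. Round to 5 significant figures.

1.0178 × 10^-27 slug

1 atomic mass unit = 1.13783 × 10^-28 slug.
So 8.9453 × 1.13783 × 10^-28 ≈ 1.0178 × 10^-27 slug.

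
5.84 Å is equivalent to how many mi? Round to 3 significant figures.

3.63e-13 mi

1 angstrom = 6.21371e-14 miles.
Then 5.84 × 6.21371e-14 ≈ 3.63e-13 mi.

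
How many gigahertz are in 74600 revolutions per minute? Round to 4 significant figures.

1.243e-6 gigahertz

1 rpm = 1.66667e-11 GHz.
74600 × 1.66667e-11 ≈ 1.243e-6 GHz.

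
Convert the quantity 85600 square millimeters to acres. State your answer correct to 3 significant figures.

1 square millimeter = 2.47105 × 10^-10 acre.
85600 × 2.47105 × 10^-10 ≈ 2.12 × 10^-5 acre.

2.12 × 10^-5 acre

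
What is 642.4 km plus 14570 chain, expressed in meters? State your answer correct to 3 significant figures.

936000 m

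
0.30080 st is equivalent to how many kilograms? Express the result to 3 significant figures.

1 stone = 6.35029 kg.
Thus 0.30080 × 6.35029 ≈ 1.91 kg.

1.91 kilograms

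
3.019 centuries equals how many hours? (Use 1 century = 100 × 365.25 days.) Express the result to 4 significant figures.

2.646 × 10^6 h

1 century = 876600 h.
Then 3.019 × 876600 ≈ 2.646 × 10^6 h.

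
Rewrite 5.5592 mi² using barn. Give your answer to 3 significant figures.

1 mi² = 2.58999e+34 barns.
So 5.5592 × 2.58999e+34 ≈ 1.44e+35 barn.

1.44e+35 barns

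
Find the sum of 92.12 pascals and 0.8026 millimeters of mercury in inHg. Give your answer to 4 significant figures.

0.05880 inches of mercury

92.12 Pa = 0.0272030 inHg and 0.8026 mmHg = 0.0315984 inHg.
0.0272030 + 0.0315984 ≈ 0.05880 inHg.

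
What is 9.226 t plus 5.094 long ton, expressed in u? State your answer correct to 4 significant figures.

9.226 t = 5.55603e+30 u and 5.094 long ton = 3.11691e+30 u.
5.55603e+30 + 3.11691e+30 ≈ 8.673e+30 u.

8.673e+30 u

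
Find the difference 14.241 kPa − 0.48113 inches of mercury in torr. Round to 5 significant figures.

94.596 torr

14.241 kPa = 106.8163 torr and 0.48113 inHg = 12.22070 torr.
106.8163 − 12.22070 ≈ 94.596 torr.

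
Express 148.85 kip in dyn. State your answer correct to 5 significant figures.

6.6212 × 10^10 dynes

1 kip = 4.44822 × 10^8 dyn.
Then 148.85 × 4.44822 × 10^8 ≈ 6.6212 × 10^10 dyn.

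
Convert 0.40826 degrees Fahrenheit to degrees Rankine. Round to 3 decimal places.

°R = °F + 459.67.
Applying the formula gives 460.078 °R.

460.078 degrees Rankine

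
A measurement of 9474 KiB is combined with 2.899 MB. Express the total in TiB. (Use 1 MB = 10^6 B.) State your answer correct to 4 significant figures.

1.146 × 10^-5 TiB

9474 KiB = 8.82335 × 10^-6 TiB and 2.899 MB = 2.63663 × 10^-6 TiB.
8.82335 × 10^-6 + 2.63663 × 10^-6 ≈ 1.146 × 10^-5 TiB.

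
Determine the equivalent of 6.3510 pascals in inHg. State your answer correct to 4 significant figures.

1 Pa = 0.000295300 inHg.
So 6.3510 × 0.000295300 ≈ 0.001875 inHg.

0.001875 inches of mercury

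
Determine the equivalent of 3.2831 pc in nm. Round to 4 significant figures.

1.013e+26 nm

1 pc = 3.08568e+25 nm.
3.2831 × 3.08568e+25 ≈ 1.013e+26 nm.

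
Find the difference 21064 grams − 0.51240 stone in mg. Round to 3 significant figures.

1.78e+7 mg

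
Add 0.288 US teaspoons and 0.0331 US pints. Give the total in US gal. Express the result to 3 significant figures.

0.00451 US gallons

0.288 US tsp = 0.000375000 US gal and 0.0331 US pt = 0.00413750 US gal.
0.000375000 + 0.00413750 ≈ 0.00451 US gal.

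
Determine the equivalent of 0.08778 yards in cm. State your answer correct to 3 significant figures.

8.03 cm

1 yard = 91.4400 cm.
0.08778 × 91.4400 ≈ 8.03 cm.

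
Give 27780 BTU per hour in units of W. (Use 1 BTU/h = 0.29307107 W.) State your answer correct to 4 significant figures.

8142 W

1 BTU per hour = 0.293071 W.
So 27780 × 0.293071 ≈ 8142 W.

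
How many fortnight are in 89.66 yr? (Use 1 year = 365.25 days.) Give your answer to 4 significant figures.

1 year = 26.0893 fortnight.
89.66 × 26.0893 ≈ 2339 fortnight.

2339 fortnights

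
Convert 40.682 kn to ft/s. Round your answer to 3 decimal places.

1 kn = 1.68781 ft/s.
So 40.682 × 1.68781 ≈ 68.663 ft/s.

68.663 ft/s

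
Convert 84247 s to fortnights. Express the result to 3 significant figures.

1 s = 8.26720e-7 fortnights.
So 84247 × 8.26720e-7 ≈ 0.0696 fortnight.

0.0696 fortnight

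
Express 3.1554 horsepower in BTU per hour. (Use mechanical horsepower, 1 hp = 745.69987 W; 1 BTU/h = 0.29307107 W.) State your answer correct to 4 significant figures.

1 horsepower = 2544.43 BTU/h.
3.1554 × 2544.43 ≈ 8029 BTU/h.

8029 BTU/h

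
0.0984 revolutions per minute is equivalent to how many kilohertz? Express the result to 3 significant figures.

1.64e-6 kilohertz

1 rpm = 1.66667e-5 kHz.
0.0984 × 1.66667e-5 ≈ 1.64e-6 kHz.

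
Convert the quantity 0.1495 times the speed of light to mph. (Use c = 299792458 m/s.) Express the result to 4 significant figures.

1.003e+8 miles per hour

1 c = 6.70617e+8 mph.
So 0.1495 × 6.70617e+8 ≈ 1.003e+8 mph.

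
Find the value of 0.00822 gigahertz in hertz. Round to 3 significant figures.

8.22e+6 hertz

1 GHz = 1.00000e+9 Hz.
Thus 0.00822 × 1.00000e+9 ≈ 8.22e+6 Hz.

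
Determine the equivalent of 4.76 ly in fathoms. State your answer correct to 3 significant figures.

1 ly = 5.17319e+15 fathom.
Then 4.76 × 5.17319e+15 ≈ 2.46e+16 fathom.

2.46e+16 fathoms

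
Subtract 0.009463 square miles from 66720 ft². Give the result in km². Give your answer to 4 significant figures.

66720 ft² = 0.00619849 km² and 0.009463 mi² = 0.0245091 km².
0.00619849 − 0.0245091 ≈ -0.01831 km².

-0.01831 km²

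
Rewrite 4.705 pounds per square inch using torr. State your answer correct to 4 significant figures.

1 psi = 51.7149 torr.
Thus 4.705 × 51.7149 ≈ 243.3 torr.

243.3 torr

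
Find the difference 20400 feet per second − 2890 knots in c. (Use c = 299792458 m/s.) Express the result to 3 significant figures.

20400 ft/s = 2.07407e-5 c and 2890 kn = 4.95925e-6 c.
2.07407e-5 − 4.95925e-6 ≈ 1.58e-5 c.

1.58e-5 times the speed of light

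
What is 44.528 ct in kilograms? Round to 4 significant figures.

1 carat = 0.000200000 kg.
Then 44.528 × 0.000200000 ≈ 0.008906 kg.

0.008906 kg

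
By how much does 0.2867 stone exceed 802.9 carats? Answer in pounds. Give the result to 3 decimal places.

3.660 lb

0.2867 st = 4.01380 lb and 802.9 ct = 0.354018 lb.
4.01380 − 0.354018 ≈ 3.660 lb.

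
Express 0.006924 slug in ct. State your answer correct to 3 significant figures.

505 ct

1 slug = 72969.5 carats.
0.006924 × 72969.5 ≈ 505 ct.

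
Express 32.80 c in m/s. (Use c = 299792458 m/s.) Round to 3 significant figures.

1 speed of light = 2.99792 × 10^8 m/s.
So 32.80 × 2.99792 × 10^8 ≈ 9.83 × 10^9 m/s.

9.83 × 10^9 meters per second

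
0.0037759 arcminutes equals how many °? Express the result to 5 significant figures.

6.2932 × 10^-5 degrees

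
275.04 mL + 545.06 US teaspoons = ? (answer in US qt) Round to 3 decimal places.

3.129 US quarts

275.04 mL = 0.290632 US qt and 545.06 US tsp = 2.83885 US qt.
0.290632 + 2.83885 ≈ 3.129 US qt.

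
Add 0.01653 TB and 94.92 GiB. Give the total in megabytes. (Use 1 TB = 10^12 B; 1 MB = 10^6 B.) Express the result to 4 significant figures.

118400 MB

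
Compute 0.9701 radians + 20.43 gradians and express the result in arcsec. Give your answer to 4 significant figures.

266300 arcsec

0.9701 rad = 200097 arcsec and 20.43 grad = 66193.2 arcsec.
200097 + 66193.2 ≈ 266300 arcsec.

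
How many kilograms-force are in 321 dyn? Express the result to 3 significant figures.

1 dyne = 1.01972 × 10^-6 kgf.
321 × 1.01972 × 10^-6 ≈ 0.000327 kgf.

0.000327 kgf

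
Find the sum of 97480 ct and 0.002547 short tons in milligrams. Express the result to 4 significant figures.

2.181e+7 mg

97480 ct = 1.94960e+7 mg and 0.002547 short ton = 2.31060e+6 mg.
1.94960e+7 + 2.31060e+6 ≈ 2.181e+7 mg.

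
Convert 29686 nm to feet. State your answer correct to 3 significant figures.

9.74e-5 ft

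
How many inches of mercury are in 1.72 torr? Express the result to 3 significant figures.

0.0677 inHg

1 torr = 0.0393701 inHg.
Thus 1.72 × 0.0393701 ≈ 0.0677 inHg.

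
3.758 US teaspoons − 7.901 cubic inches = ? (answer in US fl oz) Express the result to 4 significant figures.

-3.752 US fl oz

3.758 US tsp = 0.626333 US fl oz and 7.901 in³ = 4.37804 US fl oz.
0.626333 − 4.37804 ≈ -3.752 US fl oz.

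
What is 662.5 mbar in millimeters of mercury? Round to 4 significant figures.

496.9 mmHg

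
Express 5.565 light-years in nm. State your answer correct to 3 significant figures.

5.26e+25 nm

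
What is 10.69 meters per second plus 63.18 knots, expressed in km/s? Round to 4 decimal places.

0.0432 kilometers per second

10.69 m/s = 0.0106900 km/s and 63.18 kn = 0.0325026 km/s.
0.0106900 + 0.0325026 ≈ 0.0432 km/s.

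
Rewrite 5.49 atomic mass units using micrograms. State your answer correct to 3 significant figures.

9.12 × 10^-18 micrograms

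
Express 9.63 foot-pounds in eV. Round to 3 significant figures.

1 foot-pound = 8.46235 × 10^18 eV.
Then 9.63 × 8.46235 × 10^18 ≈ 8.15 × 10^19 eV.

8.15 × 10^19 eV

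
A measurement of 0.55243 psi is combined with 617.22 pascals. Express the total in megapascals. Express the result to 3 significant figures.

0.55243 psi = 0.00380887 MPa and 617.22 Pa = 0.000617220 MPa.
0.00380887 + 0.000617220 ≈ 0.00443 MPa.

0.00443 MPa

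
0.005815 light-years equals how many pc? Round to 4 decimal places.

0.0018 pc

1 ly = 0.306601 pc.
Then 0.005815 × 0.306601 ≈ 0.0018 pc.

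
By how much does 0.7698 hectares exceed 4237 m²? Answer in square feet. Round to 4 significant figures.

37250 square feet

0.7698 ha = 82860.6 ft² and 4237 m² = 45606.7 ft².
82860.6 − 45606.7 ≈ 37250 ft².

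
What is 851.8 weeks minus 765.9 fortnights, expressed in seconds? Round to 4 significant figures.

-4.113 × 10^8 seconds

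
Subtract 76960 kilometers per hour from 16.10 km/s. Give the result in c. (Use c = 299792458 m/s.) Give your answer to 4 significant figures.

16.10 km/s = 5.37038e-5 c and 76960 km/h = 7.13086e-5 c.
5.37038e-5 − 7.13086e-5 ≈ -1.760e-5 c.

-1.760e-5 c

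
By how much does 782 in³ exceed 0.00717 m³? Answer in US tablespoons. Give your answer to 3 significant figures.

382 US tablespoons

782 in³ = 866.632 US tbsp and 0.00717 m³ = 484.893 US tbsp.
866.632 − 484.893 ≈ 382 US tbsp.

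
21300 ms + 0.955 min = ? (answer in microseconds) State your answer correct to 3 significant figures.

21300 ms = 2.13000 × 10^7 μs and 0.955 min = 5.73000 × 10^7 μs.
2.13000 × 10^7 + 5.73000 × 10^7 ≈ 7.86 × 10^7 μs.

7.86 × 10^7 μs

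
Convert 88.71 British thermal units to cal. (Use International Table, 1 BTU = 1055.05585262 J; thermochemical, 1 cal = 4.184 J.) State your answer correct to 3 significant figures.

22400 cal

1 British thermal unit = 252.164 calories.
So 88.71 × 252.164 ≈ 22400 cal.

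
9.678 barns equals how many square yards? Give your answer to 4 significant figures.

1 barn = 1.19599 × 10^-28 yd².
9.678 × 1.19599 × 10^-28 ≈ 1.157 × 10^-27 yd².

1.157 × 10^-27 yd²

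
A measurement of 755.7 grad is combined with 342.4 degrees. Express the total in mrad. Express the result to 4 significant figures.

755.7 grad = 11870.5 mrad and 342.4 ° = 5976.01 mrad.
11870.5 + 5976.01 ≈ 17850 mrad.

17850 mrad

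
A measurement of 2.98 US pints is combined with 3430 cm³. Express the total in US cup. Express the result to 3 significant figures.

20.5 US cup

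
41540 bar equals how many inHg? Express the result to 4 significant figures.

1 bar = 29.5300 inHg.
Then 41540 × 29.5300 ≈ 1.227 × 10^6 inHg.

1.227 × 10^6 inHg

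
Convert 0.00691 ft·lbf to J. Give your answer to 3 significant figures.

0.00937 J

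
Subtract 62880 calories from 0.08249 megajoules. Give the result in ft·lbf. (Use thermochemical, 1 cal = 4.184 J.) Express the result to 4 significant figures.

0.08249 MJ = 60841.5 ft·lbf and 62880 cal = 194045 ft·lbf.
60841.5 − 194045 ≈ -133200 ft·lbf.

-133200 ft·lbf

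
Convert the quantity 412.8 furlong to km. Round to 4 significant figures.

1 furlong = 0.201168 kilometers.
Thus 412.8 × 0.201168 ≈ 83.04 km.

83.04 kilometers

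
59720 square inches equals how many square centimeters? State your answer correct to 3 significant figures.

385000 cm²

1 square inch = 6.45160 cm².
So 59720 × 6.45160 ≈ 385000 cm².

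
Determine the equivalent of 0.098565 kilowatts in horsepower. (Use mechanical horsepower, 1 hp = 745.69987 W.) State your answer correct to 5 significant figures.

0.13218 horsepower

1 kilowatt = 1.34102 horsepower.
So 0.098565 × 1.34102 ≈ 0.13218 hp.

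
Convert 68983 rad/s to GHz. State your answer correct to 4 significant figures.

1.098e-5 GHz

1 radian per second = 1.59155e-10 gigahertz.
Thus 68983 × 1.59155e-10 ≈ 1.098e-5 GHz.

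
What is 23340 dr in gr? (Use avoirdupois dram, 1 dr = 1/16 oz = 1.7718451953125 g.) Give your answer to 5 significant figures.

1 dr = 27.34375 gr.
Then 23340 × 27.34375 ≈ 638200 gr.

638200 gr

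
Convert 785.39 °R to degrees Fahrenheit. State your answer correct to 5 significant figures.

°R = °F + 459.67.
Applying the formula gives 325.72 °F.

325.72 degrees Fahrenheit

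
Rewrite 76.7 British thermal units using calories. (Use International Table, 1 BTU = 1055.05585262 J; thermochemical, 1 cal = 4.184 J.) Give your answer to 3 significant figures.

19300 calories

1 British thermal unit = 252.164 calories.
Thus 76.7 × 252.164 ≈ 19300 cal.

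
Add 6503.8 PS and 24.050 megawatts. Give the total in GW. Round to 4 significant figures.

0.02883 gigawatts

6503.8 PS = 0.00478354 GW and 24.050 MW = 0.0240500 GW.
0.00478354 + 0.0240500 ≈ 0.02883 GW.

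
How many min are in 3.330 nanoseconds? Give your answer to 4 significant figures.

1 ns = 1.66667 × 10^-11 min.
Thus 3.330 × 1.66667 × 10^-11 ≈ 5.550 × 10^-11 min.

5.550 × 10^-11 min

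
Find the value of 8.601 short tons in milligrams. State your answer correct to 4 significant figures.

1 short ton = 9.07185e+8 mg.
Thus 8.601 × 9.07185e+8 ≈ 7.803e+9 mg.

7.803e+9 mg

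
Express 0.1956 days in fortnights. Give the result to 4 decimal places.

1 day = 0.0714286 fortnights.
So 0.1956 × 0.0714286 ≈ 0.0140 fortnight.

0.0140 fortnights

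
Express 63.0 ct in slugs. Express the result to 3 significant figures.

1 ct = 1.37044 × 10^-5 slug.
63.0 × 1.37044 × 10^-5 ≈ 0.000863 slug.

0.000863 slug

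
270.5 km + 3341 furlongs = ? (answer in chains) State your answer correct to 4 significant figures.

46860 chains

270.5 km = 13446.5 chain and 3341 furlong = 33410.0 chain.
13446.5 + 33410.0 ≈ 46860 chain.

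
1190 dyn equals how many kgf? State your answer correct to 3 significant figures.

1 dyne = 1.01972 × 10^-6 kilograms-force.
So 1190 × 1.01972 × 10^-6 ≈ 0.00121 kgf.

0.00121 kgf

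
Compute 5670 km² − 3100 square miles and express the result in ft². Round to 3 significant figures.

-2.54e+10 ft²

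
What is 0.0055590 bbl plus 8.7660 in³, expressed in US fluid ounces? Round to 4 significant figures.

34.74 US fl oz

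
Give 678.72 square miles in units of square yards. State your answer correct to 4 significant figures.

2.102e+9 yd²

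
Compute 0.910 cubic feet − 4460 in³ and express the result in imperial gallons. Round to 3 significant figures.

-10.4 imperial gallons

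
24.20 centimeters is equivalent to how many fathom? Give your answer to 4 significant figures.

0.1323 fathom

1 centimeter = 0.00546807 fathom.
Then 24.20 × 0.00546807 ≈ 0.1323 fathom.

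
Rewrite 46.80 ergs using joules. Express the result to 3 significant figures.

4.68 × 10^-6 J

1 erg = 1.00000 × 10^-7 joules.
Then 46.80 × 1.00000 × 10^-7 ≈ 4.68 × 10^-6 J.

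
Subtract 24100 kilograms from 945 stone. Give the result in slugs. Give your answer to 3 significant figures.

945 st = 411.201 slug and 24100 kg = 1651.37 slug.
411.201 − 1651.37 ≈ -1240 slug.

-1240 slug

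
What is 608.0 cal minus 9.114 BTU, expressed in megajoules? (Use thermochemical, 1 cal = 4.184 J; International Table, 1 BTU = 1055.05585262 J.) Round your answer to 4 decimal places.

-0.0071 MJ

608.0 cal = 0.00254387 MJ and 9.114 BTU = 0.00961578 MJ.
0.00254387 − 0.00961578 ≈ -0.0071 MJ.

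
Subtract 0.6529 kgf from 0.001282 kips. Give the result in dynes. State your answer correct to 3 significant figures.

0.001282 kip = 570262 dyn and 0.6529 kgf = 640276 dyn.
570262 − 640276 ≈ -70000 dyn.

-70000 dyn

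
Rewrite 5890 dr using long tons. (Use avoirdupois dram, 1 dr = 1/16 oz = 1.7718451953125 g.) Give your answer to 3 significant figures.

0.0103 long ton

1 dr = 1.74386e-6 long tons.
So 5890 × 1.74386e-6 ≈ 0.0103 long ton.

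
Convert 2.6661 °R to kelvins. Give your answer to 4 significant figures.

1.481 K

°R = K × 9/5.
Applying the formula gives 1.481 K.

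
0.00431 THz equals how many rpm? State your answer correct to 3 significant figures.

2.59e+11 rpm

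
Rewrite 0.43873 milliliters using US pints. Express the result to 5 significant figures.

1 milliliter = 0.00211338 US pt.
Then 0.43873 × 0.00211338 ≈ 0.00092720 US pt.

0.00092720 US pt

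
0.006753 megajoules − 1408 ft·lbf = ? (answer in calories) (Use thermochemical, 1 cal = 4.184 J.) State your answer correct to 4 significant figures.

1158 cal

0.006753 MJ = 1614.01 cal and 1408 ft·lbf = 456.260 cal.
1614.01 − 456.260 ≈ 1158 cal.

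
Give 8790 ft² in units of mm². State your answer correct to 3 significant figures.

8.17e+8 square millimeters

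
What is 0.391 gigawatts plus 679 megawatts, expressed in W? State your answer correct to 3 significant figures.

0.391 GW = 3.91000 × 10^8 W and 679 MW = 6.79000 × 10^8 W.
3.91000 × 10^8 + 6.79000 × 10^8 ≈ 1.07 × 10^9 W.

1.07 × 10^9 W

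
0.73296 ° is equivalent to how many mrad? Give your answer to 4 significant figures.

12.79 mrad

1 ° = 17.4533 mrad.
Thus 0.73296 × 17.4533 ≈ 12.79 mrad.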